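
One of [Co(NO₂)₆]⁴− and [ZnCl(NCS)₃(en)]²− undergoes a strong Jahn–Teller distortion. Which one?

[Co(NO₂)₆]⁴−: Each nitro (N-bound nitrite) is −1; balancing the −4 overall charge requires Co(II). Cobalt is a group-9 element; Co(II) is therefore d⁷. Nitro (N-bound nitrite) is a strong-field ligand (high in the spectrochemical series) for a first-row metal, so the complex is low-spin. The t₂g⁶e_g¹ (low-spin) configuration has an unevenly filled e_g set; the Jahn–Teller theorem predicts a tetragonal distortion (typically axial elongation) to lift the degeneracy.
[ZnCl(NCS)₃(en)]²−: Ligand charges: each chloride is −1; each isothiocyanate is −1; ethylenediamine is neutral. With an overall charge of −2 the zinc centre must be in the +2 oxidation state. Group 12 minus oxidation state 2 gives a d¹⁰ configuration. The d¹⁰ configuration leaves the e_g set evenly filled (or empty) — no strong Jahn–Teller driving force.

[Co(NO₂)₆]⁴−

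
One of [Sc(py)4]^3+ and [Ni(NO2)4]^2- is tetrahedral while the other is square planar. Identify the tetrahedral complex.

[Sc(py)4]^3+

For [Sc(py)4]^3+: Ligand charges: pyridine is neutral. With an overall charge of +3 the scandium centre must be in the +3 oxidation state. Group 3 minus oxidation state 3 gives a d⁰ configuration. A d⁰ ion has no crystal-field stabilisation preference between square planar and tetrahedral, so four ligands adopt the sterically favoured tetrahedral geometry. → tetrahedral.
For [Ni(NO2)4]^2-: Each nitro (N-bound nitrite) is −1; balancing the −2 overall charge requires Ni(II). Group 10 minus oxidation state 2 gives a d⁸ configuration. Nitro (N-bound nitrite) is a strong-field ligand (high in the spectrochemical series). A 3d d⁸ ion with strong-field ligands gains enough CFSE to favour square planar over tetrahedral. → square planar.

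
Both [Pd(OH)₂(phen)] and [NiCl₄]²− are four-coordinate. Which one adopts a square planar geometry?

[Pd(OH)₂(phen)]

For [Pd(OH)₂(phen)]: Summing ligand charges against the 0 overall charge gives an oxidation state of +2 for palladium. Group 10 minus oxidation state 2 gives a d⁸ configuration. A 4d d⁸ ion has a large crystal-field splitting; square planar leaves the high-energy d_{x²−y²} orbital empty and maximises CFSE. → square planar.
For [NiCl₄]²−: Ligand charges: each chloride is −1. With an overall charge of −2 the nickel centre must be in the +2 oxidation state. Ni sits in group 10, so the d-electron count is 10 − 2 = 8. Chloride is a weak-field ligand. With weak-field ligands the CFSE gain from square planar is small, so a 3d d⁸ ion takes the sterically preferred tetrahedral geometry. → tetrahedral.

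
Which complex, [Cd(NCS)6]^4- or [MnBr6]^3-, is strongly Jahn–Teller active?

[MnBr6]^3-

[Cd(NCS)6]^4-: Summing ligand charges against the −4 overall charge gives an oxidation state of +2 for cadmium. Group 12 minus oxidation state 2 gives a d¹⁰ configuration. The d¹⁰ configuration leaves the e_g set evenly filled (or empty) — no strong Jahn–Teller driving force.
[MnBr6]^3-: Ligand charges: each bromide is −1. With an overall charge of −3 the manganese centre must be in the +3 oxidation state. Group 7 minus oxidation state 3 gives a d⁴ configuration. Bromide is a weak-field ligand for a first-row metal, so the complex is high-spin. The t₂g³e_g¹ (high-spin) configuration has an unevenly filled e_g set; the Jahn–Teller theorem predicts a tetragonal distortion (typically axial elongation) to lift the degeneracy.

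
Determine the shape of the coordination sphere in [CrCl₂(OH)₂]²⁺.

tetrahedral

Each chloride is −1; each hydroxide is −1; balancing the +2 overall charge requires Cr(VI).
Group 6 minus oxidation state 6 gives a d⁰ configuration.
With 4 monodentate ligands the coordination number is 4.
A d⁰ ion has no crystal-field stabilisation preference between square planar and tetrahedral, so four ligands adopt the sterically favoured tetrahedral geometry.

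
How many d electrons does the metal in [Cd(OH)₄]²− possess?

Each hydroxide is −1; balancing the −2 overall charge requires Cd(II).
Cd sits in group 12, so the d-electron count is 12 − 2 = 10.

d¹⁰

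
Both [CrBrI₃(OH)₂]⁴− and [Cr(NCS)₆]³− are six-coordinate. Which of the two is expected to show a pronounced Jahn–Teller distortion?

[CrBrI₃(OH)₂]⁴−

[CrBrI₃(OH)₂]⁴−: Summing ligand charges against the −4 overall charge gives an oxidation state of +2 for chromium. Cr sits in group 6, so the d-electron count is 6 − 2 = 4. Bromide, hydroxide, and iodide are weak-field ligands for a first-row metal, so the complex is high-spin. The t₂g³e_g¹ (high-spin) configuration has an unevenly filled e_g set; the Jahn–Teller theorem predicts a tetragonal distortion (typically axial elongation) to lift the degeneracy.
[Cr(NCS)₆]³−: Ligand charges: each isothiocyanate is −1. With an overall charge of −3 the chromium centre must be in the +3 oxidation state. Group 6 minus oxidation state 3 gives a d³ configuration. The d³ configuration leaves the e_g set evenly filled (or empty) — no strong Jahn–Teller driving force.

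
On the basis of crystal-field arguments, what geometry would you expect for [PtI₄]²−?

Each iodide is −1; balancing the −2 overall charge requires Pt(II).
Pt sits in group 10, so the d-electron count is 10 − 2 = 8.
With 4 monodentate ligands the coordination number is 4.
A 5d d⁸ ion has a large crystal-field splitting; square planar leaves the high-energy d_{x²−y²} orbital empty and maximises CFSE.

square planar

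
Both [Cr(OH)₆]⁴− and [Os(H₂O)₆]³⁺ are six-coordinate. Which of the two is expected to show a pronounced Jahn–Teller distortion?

[Cr(OH)₆]⁴−: Each hydroxide is −1; balancing the −4 overall charge requires Cr(II). Cr sits in group 6, so the d-electron count is 6 − 2 = 4. Hydroxide is a weak-field ligand for a first-row metal, so the complex is high-spin. The t₂g³e_g¹ (high-spin) configuration has an unevenly filled e_g set; the Jahn–Teller theorem predicts a tetragonal distortion (typically axial elongation) to lift the degeneracy.
[Os(H₂O)₆]³⁺: Ligand charges: water is neutral. With an overall charge of +3 the osmium centre must be in the +3 oxidation state. Group 8 minus oxidation state 3 gives a d⁵ configuration. A 5d ion has a large Δₒ and is invariably low-spin. The d⁵ configuration leaves the e_g set evenly filled (or empty) — no strong Jahn–Teller driving force.

[Cr(OH)₆]⁴−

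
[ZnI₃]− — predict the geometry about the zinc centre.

Each iodide is −1; balancing the −1 overall charge requires Zn(II).
Zinc is a group-12 element; Zn(II) is therefore d¹⁰.
With 3 monodentate ligands the coordination number is 3.
Three ligands around a d¹⁰ centre minimise repulsion in a trigonal-planar arrangement.

trigonal planar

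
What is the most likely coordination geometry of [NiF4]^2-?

tetrahedral

Each fluoride is −1; balancing the −2 overall charge requires Ni(II).
Nickel is a group-10 element; Ni(II) is therefore d⁸.
Coordination number: 4.
Fluoride is a weak-field ligand.
With weak-field ligands the CFSE gain from square planar is small, so a 3d d⁸ ion takes the sterically preferred tetrahedral geometry.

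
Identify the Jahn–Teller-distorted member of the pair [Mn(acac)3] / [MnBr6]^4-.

[Mn(acac)3]

[Mn(acac)3]: Ligand charges: each acetylacetonate is −1. With an overall charge of 0 the manganese centre must be in the +3 oxidation state. Mn sits in group 7, so the d-electron count is 7 − 3 = 4. Acetylacetonate is a weak-field ligand for a first-row metal, so the complex is high-spin. The t₂g³e_g¹ (high-spin) configuration has an unevenly filled e_g set; the Jahn–Teller theorem predicts a tetragonal distortion (typically axial elongation) to lift the degeneracy.
[MnBr6]^4-: Ligand charges: each bromide is −1. With an overall charge of −4 the manganese centre must be in the +2 oxidation state. Group 7 minus oxidation state 2 gives a d⁵ configuration. Bromide is a weak-field ligand for a first-row metal, so the complex is high-spin. The d⁵ configuration leaves the e_g set evenly filled (or empty) — no strong Jahn–Teller driving force.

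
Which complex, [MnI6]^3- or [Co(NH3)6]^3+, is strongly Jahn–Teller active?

[MnI6]^3-: Summing ligand charges against the −3 overall charge gives an oxidation state of +3 for manganese. Mn sits in group 7, so the d-electron count is 7 − 3 = 4. Iodide is a weak-field ligand for a first-row metal, so the complex is high-spin. The t₂g³e_g¹ (high-spin) configuration has an unevenly filled e_g set; the Jahn–Teller theorem predicts a tetragonal distortion (typically axial elongation) to lift the degeneracy.
[Co(NH3)6]^3+: Summing ligand charges against the +3 overall charge gives an oxidation state of +3 for cobalt. Co sits in group 9, so the d-electron count is 9 − 3 = 6. Co(III) has an exceptionally large octahedral splitting and is low-spin with essentially every ligand except fluoride. The d⁶ configuration leaves the e_g set evenly filled (or empty) — no strong Jahn–Teller driving force.

[MnI6]^3-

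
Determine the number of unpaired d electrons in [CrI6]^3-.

Ligand charges: each iodide is −1. With an overall charge of −3 the chromium centre must be in the +3 oxidation state.
Group 6 minus oxidation state 3 gives a d³ configuration.
In an octahedral field the d³ configuration is t₂g³e_g⁰ (only one arrangement possible), giving 3 unpaired electrons.

3 unpaired electrons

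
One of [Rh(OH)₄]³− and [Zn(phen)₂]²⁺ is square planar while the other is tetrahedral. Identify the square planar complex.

For [Rh(OH)₄]³−: Ligand charges: each hydroxide is −1. With an overall charge of −3 the rhodium centre must be in the +1 oxidation state. Group 9 minus oxidation state 1 gives a d⁸ configuration. A 4d d⁸ ion has a large crystal-field splitting; square planar leaves the high-energy d_{x²−y²} orbital empty and maximises CFSE. → square planar.
For [Zn(phen)₂]²⁺: 1,10-phenanthroline is neutral; balancing the +2 overall charge requires Zn(II). Group 12 minus oxidation state 2 gives a d¹⁰ configuration. A d¹⁰ ion has no crystal-field stabilisation preference between square planar and tetrahedral, so four ligands adopt the sterically favoured tetrahedral geometry. → tetrahedral.

[Rh(OH)₄]³−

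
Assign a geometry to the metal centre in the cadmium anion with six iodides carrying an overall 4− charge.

Ligand charges: each iodide is −1. With an overall charge of −4 the cadmium centre must be in the +2 oxidation state.
Group 12 minus oxidation state 2 gives a d¹⁰ configuration.
Coordination number: 6.
Six donors around a single metal centre give an octahedral coordination sphere.

octahedral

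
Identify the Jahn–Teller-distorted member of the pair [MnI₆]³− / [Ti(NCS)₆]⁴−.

[MnI₆]³−: Ligand charges: each iodide is −1. With an overall charge of −3 the manganese centre must be in the +3 oxidation state. Manganese is a group-7 element; Mn(III) is therefore d⁴. Iodide is a weak-field ligand for a first-row metal, so the complex is high-spin. The t₂g³e_g¹ (high-spin) configuration has an unevenly filled e_g set; the Jahn–Teller theorem predicts a tetragonal distortion (typically axial elongation) to lift the degeneracy.
[Ti(NCS)₆]⁴−: Ligand charges: each isothiocyanate is −1. With an overall charge of −4 the titanium centre must be in the +2 oxidation state. Ti sits in group 4, so the d-electron count is 4 − 2 = 2. The d² configuration leaves the e_g set evenly filled (or empty) — no strong Jahn–Teller driving force.

[MnI₆]³−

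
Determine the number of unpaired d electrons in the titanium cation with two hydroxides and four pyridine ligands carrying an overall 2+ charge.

Ligand charges: each hydroxide is −1; pyridine is neutral. With an overall charge of +2 the titanium centre must be in the +4 oxidation state.
Titanium is a group-4 element; Ti(IV) is therefore d⁰.
In an octahedral field the d⁰ configuration is t₂g⁰e_g⁰, giving 0 unpaired electrons.

0 unpaired electrons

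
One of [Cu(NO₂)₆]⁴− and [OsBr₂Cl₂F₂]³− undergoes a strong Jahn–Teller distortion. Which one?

[Cu(NO₂)₆]⁴−

[Cu(NO₂)₆]⁴−: Each nitro (N-bound nitrite) is −1; balancing the −4 overall charge requires Cu(II). Cu sits in group 11, so the d-electron count is 11 − 2 = 9. The t₂g⁶e_g³ configuration has an unevenly filled e_g set; the Jahn–Teller theorem predicts a tetragonal distortion (typically axial elongation) to lift the degeneracy.
[OsBr₂Cl₂F₂]³−: Summing ligand charges against the −3 overall charge gives an oxidation state of +3 for osmium. Os sits in group 8, so the d-electron count is 8 − 3 = 5. A 5d ion has a large Δₒ and is invariably low-spin. The d⁵ configuration leaves the e_g set evenly filled (or empty) — no strong Jahn–Teller driving force.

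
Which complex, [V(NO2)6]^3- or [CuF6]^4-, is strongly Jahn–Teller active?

[CuF6]^4-

[V(NO2)6]^3-: Ligand charges: each nitro (N-bound nitrite) is −1. With an overall charge of −3 the vanadium centre must be in the +3 oxidation state. Vanadium is a group-5 element; V(III) is therefore d². The d² configuration leaves the e_g set evenly filled (or empty) — no strong Jahn–Teller driving force.
[CuF6]^4-: Summing ligand charges against the −4 overall charge gives an oxidation state of +2 for copper. Cu sits in group 11, so the d-electron count is 11 − 2 = 9. The t₂g⁶e_g³ configuration has an unevenly filled e_g set; the Jahn–Teller theorem predicts a tetragonal distortion (typically axial elongation) to lift the degeneracy.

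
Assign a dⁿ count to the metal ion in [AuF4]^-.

Ligand charges: each fluoride is −1. With an overall charge of −1 the gold centre must be in the +3 oxidation state.
Gold is a group-11 element; Au(III) is therefore d⁸.

d8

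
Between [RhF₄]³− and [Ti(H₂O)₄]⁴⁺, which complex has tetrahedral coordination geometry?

[Ti(H₂O)₄]⁴⁺

For [RhF₄]³−: Summing ligand charges against the −3 overall charge gives an oxidation state of +1 for rhodium. Rh sits in group 9, so the d-electron count is 9 − 1 = 8. A 4d d⁸ ion has a large crystal-field splitting; square planar leaves the high-energy d_{x²−y²} orbital empty and maximises CFSE. → square planar.
For [Ti(H₂O)₄]⁴⁺: Ligand charges: water is neutral. With an overall charge of +4 the titanium centre must be in the +4 oxidation state. Ti sits in group 4, so the d-electron count is 4 − 4 = 0. A d⁰ ion has no crystal-field stabilisation preference between square planar and tetrahedral, so four ligands adopt the sterically favoured tetrahedral geometry. → tetrahedral.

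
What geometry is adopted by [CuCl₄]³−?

tetrahedral

Each chloride is −1; balancing the −3 overall charge requires Cu(I).
Cu sits in group 11, so the d-electron count is 11 − 1 = 10.
Coordination number: 4.
A d¹⁰ ion has no crystal-field stabilisation preference between square planar and tetrahedral, so four ligands adopt the sterically favoured tetrahedral geometry.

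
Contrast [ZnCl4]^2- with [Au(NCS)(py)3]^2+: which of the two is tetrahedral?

[ZnCl4]^2-

For [ZnCl4]^2-: Each chloride is −1; balancing the −2 overall charge requires Zn(II). Group 12 minus oxidation state 2 gives a d¹⁰ configuration. A d¹⁰ ion has no crystal-field stabilisation preference between square planar and tetrahedral, so four ligands adopt the sterically favoured tetrahedral geometry. → tetrahedral.
For [Au(NCS)(py)3]^2+: Ligand charges: each isothiocyanate is −1; pyridine is neutral. With an overall charge of +2 the gold centre must be in the +3 oxidation state. Au sits in group 11, so the d-electron count is 11 − 3 = 8. A 5d d⁸ ion has a large crystal-field splitting; square planar leaves the high-energy d_{x²−y²} orbital empty and maximises CFSE. → square planar.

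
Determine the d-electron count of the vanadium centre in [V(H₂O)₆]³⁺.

d2

Ligand charges: water is neutral. With an overall charge of +3 the vanadium centre must be in the +3 oxidation state.
V sits in group 5, so the d-electron count is 5 − 3 = 2.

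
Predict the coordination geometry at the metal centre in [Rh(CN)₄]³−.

square planar

Each cyanide is −1; balancing the −3 overall charge requires Rh(I).
Rh sits in group 9, so the d-electron count is 9 − 1 = 8.
Coordination number: 4.
A 4d d⁸ ion has a large crystal-field splitting; square planar leaves the high-energy d_{x²−y²} orbital empty and maximises CFSE.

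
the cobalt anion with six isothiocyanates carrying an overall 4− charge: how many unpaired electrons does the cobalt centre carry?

Summing ligand charges against the −4 overall charge gives an oxidation state of +2 for cobalt.
Group 9 minus oxidation state 2 gives a d⁷ configuration.
The spin state decides the count: Isothiocyanate is a weak-field ligand for a first-row metal, so the complex is high-spin.
An octahedral high-spin d⁷ ion is t₂g⁵e_g², giving 3 unpaired electrons.

3 unpaired electrons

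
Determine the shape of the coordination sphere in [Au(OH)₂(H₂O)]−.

Each hydroxide is −1; water is neutral; balancing the −1 overall charge requires Au(I).
Au sits in group 11, so the d-electron count is 11 − 1 = 10.
Coordination number: 3.
Three ligands around a d¹⁰ centre minimise repulsion in a trigonal-planar arrangement.

trigonal planar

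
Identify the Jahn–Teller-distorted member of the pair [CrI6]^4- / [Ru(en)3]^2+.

[CrI6]^4-

[CrI6]^4-: Summing ligand charges against the −4 overall charge gives an oxidation state of +2 for chromium. Cr sits in group 6, so the d-electron count is 6 − 2 = 4. Iodide is a weak-field ligand for a first-row metal, so the complex is high-spin. The t₂g³e_g¹ (high-spin) configuration has an unevenly filled e_g set; the Jahn–Teller theorem predicts a tetragonal distortion (typically axial elongation) to lift the degeneracy.
[Ru(en)3]^2+: Ethylenediamine is neutral; balancing the +2 overall charge requires Ru(II). Ru sits in group 8, so the d-electron count is 8 − 2 = 6. A 4d ion has a large Δₒ and is invariably low-spin. The d⁶ configuration leaves the e_g set evenly filled (or empty) — no strong Jahn–Teller driving force.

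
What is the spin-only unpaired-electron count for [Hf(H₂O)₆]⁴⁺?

0

Summing ligand charges against the +4 overall charge gives an oxidation state of +4 for hafnium.
Hf sits in group 4, so the d-electron count is 4 − 4 = 0.
In an octahedral field the d⁰ configuration is t₂g⁰e_g⁰, giving 0 unpaired electrons.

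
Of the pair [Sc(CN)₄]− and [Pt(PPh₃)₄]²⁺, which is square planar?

[Pt(PPh₃)₄]²⁺

For [Sc(CN)₄]−: Each cyanide is −1; balancing the −1 overall charge requires Sc(III). Sc sits in group 3, so the d-electron count is 3 − 3 = 0. A d⁰ ion has no crystal-field stabilisation preference between square planar and tetrahedral, so four ligands adopt the sterically favoured tetrahedral geometry. → tetrahedral.
For [Pt(PPh₃)₄]²⁺: Triphenylphosphine is neutral; balancing the +2 overall charge requires Pt(II). Platinum is a group-10 element; Pt(II) is therefore d⁸. A 5d d⁸ ion has a large crystal-field splitting; square planar leaves the high-energy d_{x²−y²} orbital empty and maximises CFSE. → square planar.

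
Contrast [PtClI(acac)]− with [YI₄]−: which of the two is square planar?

[PtClI(acac)]−

For [PtClI(acac)]−: Summing ligand charges against the −1 overall charge gives an oxidation state of +2 for platinum. Platinum is a group-10 element; Pt(II) is therefore d⁸. A 5d d⁸ ion has a large crystal-field splitting; square planar leaves the high-energy d_{x²−y²} orbital empty and maximises CFSE. → square planar.
For [YI₄]−: Summing ligand charges against the −1 overall charge gives an oxidation state of +3 for yttrium. Y sits in group 3, so the d-electron count is 3 − 3 = 0. A d⁰ ion has no crystal-field stabilisation preference between square planar and tetrahedral, so four ligands adopt the sterically favoured tetrahedral geometry. → tetrahedral.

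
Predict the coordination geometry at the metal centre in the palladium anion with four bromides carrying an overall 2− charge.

Each bromide is −1; balancing the −2 overall charge requires Pd(II).
Group 10 minus oxidation state 2 gives a d⁸ configuration.
With 4 monodentate ligands the coordination number is 4.
A 4d d⁸ ion has a large crystal-field splitting; square planar leaves the high-energy d_{x²−y²} orbital empty and maximises CFSE.

square planar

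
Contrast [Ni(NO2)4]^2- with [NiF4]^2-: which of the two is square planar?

[Ni(NO2)4]^2-

For [Ni(NO2)4]^2-: Summing ligand charges against the −2 overall charge gives an oxidation state of +2 for nickel. Group 10 minus oxidation state 2 gives a d⁸ configuration. Nitro (N-bound nitrite) is a strong-field ligand (high in the spectrochemical series). A 3d d⁸ ion with strong-field ligands gains enough CFSE to favour square planar over tetrahedral. → square planar.
For [NiF4]^2-: Each fluoride is −1; balancing the −2 overall charge requires Ni(II). Group 10 minus oxidation state 2 gives a d⁸ configuration. Fluoride is a weak-field ligand. With weak-field ligands the CFSE gain from square planar is small, so a 3d d⁸ ion takes the sterically preferred tetrahedral geometry. → tetrahedral.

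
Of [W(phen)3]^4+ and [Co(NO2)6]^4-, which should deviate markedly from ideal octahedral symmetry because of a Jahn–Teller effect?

[W(phen)3]^4+: Ligand charges: 1,10-phenanthroline is neutral. With an overall charge of +4 the tungsten centre must be in the +4 oxidation state. W sits in group 6, so the d-electron count is 6 − 4 = 2. The d² configuration leaves the e_g set evenly filled (or empty) — no strong Jahn–Teller driving force.
[Co(NO2)6]^4-: Summing ligand charges against the −4 overall charge gives an oxidation state of +2 for cobalt. Co sits in group 9, so the d-electron count is 9 − 2 = 7. Nitro (N-bound nitrite) is a strong-field ligand (high in the spectrochemical series) for a first-row metal, so the complex is low-spin. The t₂g⁶e_g¹ (low-spin) configuration has an unevenly filled e_g set; the Jahn–Teller theorem predicts a tetragonal distortion (typically axial elongation) to lift the degeneracy.

[Co(NO2)6]^4-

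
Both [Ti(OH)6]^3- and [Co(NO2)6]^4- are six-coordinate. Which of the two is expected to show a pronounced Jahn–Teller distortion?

[Ti(OH)6]^3-: Each hydroxide is −1; balancing the −3 overall charge requires Ti(III). Titanium is a group-4 element; Ti(III) is therefore d¹. The d¹ configuration leaves the e_g set evenly filled (or empty) — no strong Jahn–Teller driving force.
[Co(NO2)6]^4-: Summing ligand charges against the −4 overall charge gives an oxidation state of +2 for cobalt. Cobalt is a group-9 element; Co(II) is therefore d⁷. Nitro (N-bound nitrite) is a strong-field ligand (high in the spectrochemical series) for a first-row metal, so the complex is low-spin. The t₂g⁶e_g¹ (low-spin) configuration has an unevenly filled e_g set; the Jahn–Teller theorem predicts a tetragonal distortion (typically axial elongation) to lift the degeneracy.

[Co(NO2)6]^4-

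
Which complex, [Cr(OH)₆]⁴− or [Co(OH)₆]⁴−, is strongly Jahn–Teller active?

[Cr(OH)₆]⁴−

[Cr(OH)₆]⁴−: Ligand charges: each hydroxide is −1. With an overall charge of −4 the chromium centre must be in the +2 oxidation state. Chromium is a group-6 element; Cr(II) is therefore d⁴. Hydroxide is a weak-field ligand for a first-row metal, so the complex is high-spin. The t₂g³e_g¹ (high-spin) configuration has an unevenly filled e_g set; the Jahn–Teller theorem predicts a tetragonal distortion (typically axial elongation) to lift the degeneracy.
[Co(OH)₆]⁴−: Ligand charges: each hydroxide is −1. With an overall charge of −4 the cobalt centre must be in the +2 oxidation state. Cobalt is a group-9 element; Co(II) is therefore d⁷. Hydroxide is a weak-field ligand for a first-row metal, so the complex is high-spin. The d⁷ configuration leaves the e_g set evenly filled (or empty) — no strong Jahn–Teller driving force.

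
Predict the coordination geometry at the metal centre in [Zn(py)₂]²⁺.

linear

Pyridine is neutral; balancing the +2 overall charge requires Zn(II).
Zn sits in group 12, so the d-electron count is 12 − 2 = 10.
Coordination number: 2.
A d¹⁰ ion with only two ligands adopts a linear arrangement (sp hybridisation; no CFSE preference).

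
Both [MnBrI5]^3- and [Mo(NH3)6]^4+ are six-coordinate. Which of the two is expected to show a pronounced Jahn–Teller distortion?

[MnBrI5]^3-

[MnBrI5]^3-: Summing ligand charges against the −3 overall charge gives an oxidation state of +3 for manganese. Manganese is a group-7 element; Mn(III) is therefore d⁴. Bromide and iodide are weak-field ligands for a first-row metal, so the complex is high-spin. The t₂g³e_g¹ (high-spin) configuration has an unevenly filled e_g set; the Jahn–Teller theorem predicts a tetragonal distortion (typically axial elongation) to lift the degeneracy.
[Mo(NH3)6]^4+: Summing ligand charges against the +4 overall charge gives an oxidation state of +4 for molybdenum. Mo sits in group 6, so the d-electron count is 6 − 4 = 2. The d² configuration leaves the e_g set evenly filled (or empty) — no strong Jahn–Teller driving force.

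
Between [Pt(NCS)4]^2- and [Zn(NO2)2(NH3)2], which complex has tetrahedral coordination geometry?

For [Pt(NCS)4]^2-: Each isothiocyanate is −1; balancing the −2 overall charge requires Pt(II). Group 10 minus oxidation state 2 gives a d⁸ configuration. A 5d d⁸ ion has a large crystal-field splitting; square planar leaves the high-energy d_{x²−y²} orbital empty and maximises CFSE. → square planar.
For [Zn(NO2)2(NH3)2]: Each nitro (N-bound nitrite) is −1; ammonia is neutral; balancing the 0 overall charge requires Zn(II). Zn sits in group 12, so the d-electron count is 12 − 2 = 10. A d¹⁰ ion has no crystal-field stabilisation preference between square planar and tetrahedral, so four ligands adopt the sterically favoured tetrahedral geometry. → tetrahedral.

[Zn(NO2)2(NH3)2]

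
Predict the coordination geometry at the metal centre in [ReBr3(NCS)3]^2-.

octahedral

Each bromide is −1; each isothiocyanate is −1; balancing the −2 overall charge requires Re(IV).
Re sits in group 7, so the d-electron count is 7 − 4 = 3.
With 6 monodentate ligands the coordination number is 6.
Six donors around a single metal centre give an octahedral coordination sphere.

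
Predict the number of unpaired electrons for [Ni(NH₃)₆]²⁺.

Ligand charges: ammonia is neutral. With an overall charge of +2 the nickel centre must be in the +2 oxidation state.
Nickel is a group-10 element; Ni(II) is therefore d⁸.
In an octahedral field the d⁸ configuration is t₂g⁶e_g² (only one arrangement possible), giving 2 unpaired electrons.

2 unpaired electrons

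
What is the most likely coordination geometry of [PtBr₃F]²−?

square planar

Each bromide is −1; each fluoride is −1; balancing the −2 overall charge requires Pt(II).
Group 10 minus oxidation state 2 gives a d⁸ configuration.
Coordination number: 4.
A 5d d⁸ ion has a large crystal-field splitting; square planar leaves the high-energy d_{x²−y²} orbital empty and maximises CFSE.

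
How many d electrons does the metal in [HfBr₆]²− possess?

d⁰

Summing ligand charges against the −2 overall charge gives an oxidation state of +4 for hafnium.
Hafnium is a group-4 element; Hf(IV) is therefore d⁰.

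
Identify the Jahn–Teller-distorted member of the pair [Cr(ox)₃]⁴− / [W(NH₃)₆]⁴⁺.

[Cr(ox)₃]⁴−: Ligand charges: each oxalate is −2. With an overall charge of −4 the chromium centre must be in the +2 oxidation state. Chromium is a group-6 element; Cr(II) is therefore d⁴. Oxalate is a weak-field ligand for a first-row metal, so the complex is high-spin. The t₂g³e_g¹ (high-spin) configuration has an unevenly filled e_g set; the Jahn–Teller theorem predicts a tetragonal distortion (typically axial elongation) to lift the degeneracy.
[W(NH₃)₆]⁴⁺: Ammonia is neutral; balancing the +4 overall charge requires W(IV). Group 6 minus oxidation state 4 gives a d² configuration. The d² configuration leaves the e_g set evenly filled (or empty) — no strong Jahn–Teller driving force.

[Cr(ox)₃]⁴−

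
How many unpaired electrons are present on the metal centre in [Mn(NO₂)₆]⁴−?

Ligand charges: each nitro (N-bound nitrite) is −1. With an overall charge of −4 the manganese centre must be in the +2 oxidation state.
Group 7 minus oxidation state 2 gives a d⁵ configuration.
The spin state decides the count: Nitro (N-bound nitrite) is a strong-field ligand (high in the spectrochemical series) for a first-row metal, so the complex is low-spin.
An octahedral low-spin d⁵ ion is t₂g⁵e_g⁰, giving 1 unpaired electron.

1 unpaired electron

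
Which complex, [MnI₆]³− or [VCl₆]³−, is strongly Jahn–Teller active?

[MnI₆]³−: Summing ligand charges against the −3 overall charge gives an oxidation state of +3 for manganese. Group 7 minus oxidation state 3 gives a d⁴ configuration. Iodide is a weak-field ligand for a first-row metal, so the complex is high-spin. The t₂g³e_g¹ (high-spin) configuration has an unevenly filled e_g set; the Jahn–Teller theorem predicts a tetragonal distortion (typically axial elongation) to lift the degeneracy.
[VCl₆]³−: Each chloride is −1; balancing the −3 overall charge requires V(III). V sits in group 5, so the d-electron count is 5 − 3 = 2. The d² configuration leaves the e_g set evenly filled (or empty) — no strong Jahn–Teller driving force.

[MnI₆]³−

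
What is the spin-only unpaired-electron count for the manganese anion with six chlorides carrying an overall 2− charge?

3 unpaired electrons

Each chloride is −1; balancing the −2 overall charge requires Mn(IV).
Manganese is a group-7 element; Mn(IV) is therefore d³.
In an octahedral field the d³ configuration is t₂g³e_g⁰ (only one arrangement possible), giving 3 unpaired electrons.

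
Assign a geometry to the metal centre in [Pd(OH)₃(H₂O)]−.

square planar

Summing ligand charges against the −1 overall charge gives an oxidation state of +2 for palladium.
Group 10 minus oxidation state 2 gives a d⁸ configuration.
With 4 monodentate ligands the coordination number is 4.
A 4d d⁸ ion has a large crystal-field splitting; square planar leaves the high-energy d_{x²−y²} orbital empty and maximises CFSE.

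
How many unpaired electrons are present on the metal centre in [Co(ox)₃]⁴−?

Ligand charges: each oxalate is −2. With an overall charge of −4 the cobalt centre must be in the +2 oxidation state.
Group 9 minus oxidation state 2 gives a d⁷ configuration.
Counting donor atoms: 3×oxalate (bidentate) → 6 donors. Coordination number = 6.
The spin state decides the count: Oxalate is a weak-field ligand for a first-row metal, so the complex is high-spin.
An octahedral high-spin d⁷ ion is t₂g⁵e_g², giving 3 unpaired electrons.

3 unpaired electrons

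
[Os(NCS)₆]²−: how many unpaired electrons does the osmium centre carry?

Each isothiocyanate is −1; balancing the −2 overall charge requires Os(IV).
Osmium is a group-8 element; Os(IV) is therefore d⁴.
The spin state decides the count: a 5d ion has a large Δₒ and is invariably low-spin.
An octahedral low-spin d⁴ ion is t₂g⁴e_g⁰, giving 2 unpaired electrons.

2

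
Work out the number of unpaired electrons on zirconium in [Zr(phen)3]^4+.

Ligand charges: 1,10-phenanthroline is neutral. With an overall charge of +4 the zirconium centre must be in the +4 oxidation state.
Group 4 minus oxidation state 4 gives a d⁰ configuration.
Counting donor atoms: 3×1,10-phenanthroline (bidentate) → 6 donors. Coordination number = 6.
In an octahedral field the d⁰ configuration is t₂g⁰e_g⁰, giving 0 unpaired electrons.

0 unpaired electrons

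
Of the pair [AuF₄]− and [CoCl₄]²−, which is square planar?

[AuF₄]−

For [AuF₄]−: Summing ligand charges against the −1 overall charge gives an oxidation state of +3 for gold. Group 11 minus oxidation state 3 gives a d⁸ configuration. A 5d d⁸ ion has a large crystal-field splitting; square planar leaves the high-energy d_{x²−y²} orbital empty and maximises CFSE. → square planar.
For [CoCl₄]²−: Each chloride is −1; balancing the −2 overall charge requires Co(II). Cobalt is a group-9 element; Co(II) is therefore d⁷. For a high-spin 3d d⁷ ion with weak-field ligands the small Δₜ gives little square-planar CFSE advantage, so four ligands adopt the sterically favoured tetrahedral geometry. → tetrahedral.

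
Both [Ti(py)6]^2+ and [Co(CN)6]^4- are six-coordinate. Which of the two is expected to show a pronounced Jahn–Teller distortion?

[Co(CN)6]^4-

[Ti(py)6]^2+: Pyridine is neutral; balancing the +2 overall charge requires Ti(II). Ti sits in group 4, so the d-electron count is 4 − 2 = 2. The d² configuration leaves the e_g set evenly filled (or empty) — no strong Jahn–Teller driving force.
[Co(CN)6]^4-: Each cyanide is −1; balancing the −4 overall charge requires Co(II). Group 9 minus oxidation state 2 gives a d⁷ configuration. Cyanide is a strong-field ligand (high in the spectrochemical series) for a first-row metal, so the complex is low-spin. The t₂g⁶e_g¹ (low-spin) configuration has an unevenly filled e_g set; the Jahn–Teller theorem predicts a tetragonal distortion (typically axial elongation) to lift the degeneracy.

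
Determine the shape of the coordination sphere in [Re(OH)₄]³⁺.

tetrahedral

Each hydroxide is −1; balancing the +3 overall charge requires Re(VII).
Group 7 minus oxidation state 7 gives a d⁰ configuration.
With 4 monodentate ligands the coordination number is 4.
A d⁰ ion has no crystal-field stabilisation preference between square planar and tetrahedral, so four ligands adopt the sterically favoured tetrahedral geometry.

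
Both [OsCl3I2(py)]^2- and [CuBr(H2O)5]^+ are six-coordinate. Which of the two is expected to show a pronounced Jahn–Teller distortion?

[OsCl3I2(py)]^2-: Each chloride is −1; each iodide is −1; pyridine is neutral; balancing the −2 overall charge requires Os(III). Group 8 minus oxidation state 3 gives a d⁵ configuration. A 5d ion has a large Δₒ and is invariably low-spin. The d⁵ configuration leaves the e_g set evenly filled (or empty) — no strong Jahn–Teller driving force.
[CuBr(H2O)5]^+: Each bromide is −1; water is neutral; balancing the +1 overall charge requires Cu(II). Copper is a group-11 element; Cu(II) is therefore d⁹. The t₂g⁶e_g³ configuration has an unevenly filled e_g set; the Jahn–Teller theorem predicts a tetragonal distortion (typically axial elongation) to lift the degeneracy.

[CuBr(H2O)5]^+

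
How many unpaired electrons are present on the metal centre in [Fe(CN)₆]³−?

Ligand charges: each cyanide is −1. With an overall charge of −3 the iron centre must be in the +3 oxidation state.
Iron is a group-8 element; Fe(III) is therefore d⁵.
The spin state decides the count: Cyanide is a strong-field ligand (high in the spectrochemical series) for a first-row metal, so the complex is low-spin.
An octahedral low-spin d⁵ ion is t₂g⁵e_g⁰, giving 1 unpaired electron.

1 unpaired electron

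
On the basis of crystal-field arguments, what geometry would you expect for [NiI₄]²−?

Each iodide is −1; balancing the −2 overall charge requires Ni(II).
Nickel is a group-10 element; Ni(II) is therefore d⁸.
Coordination number: 4.
Iodide is a weak-field ligand.
With weak-field ligands the CFSE gain from square planar is small, so a 3d d⁸ ion takes the sterically preferred tetrahedral geometry.

tetrahedral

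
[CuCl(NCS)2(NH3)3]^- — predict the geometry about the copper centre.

Ligand charges: each chloride is −1; each isothiocyanate is −1; ammonia is neutral. With an overall charge of −1 the copper centre must be in the +2 oxidation state.
Cu sits in group 11, so the d-electron count is 11 − 2 = 9.
With 6 monodentate ligands the coordination number is 6.
Six donors around a single metal centre give an octahedral coordination sphere.

octahedral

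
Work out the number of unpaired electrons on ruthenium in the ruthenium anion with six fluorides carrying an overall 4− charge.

Summing ligand charges against the −4 overall charge gives an oxidation state of +2 for ruthenium.
Ru sits in group 8, so the d-electron count is 8 − 2 = 6.
The spin state decides the count: a 4d ion has a large Δₒ and is invariably low-spin.
An octahedral low-spin d⁶ ion is t₂g⁶e_g⁰, giving 0 unpaired electrons.

0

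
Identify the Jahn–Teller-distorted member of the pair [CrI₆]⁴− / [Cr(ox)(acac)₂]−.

[CrI₆]⁴−

[CrI₆]⁴−: Summing ligand charges against the −4 overall charge gives an oxidation state of +2 for chromium. Cr sits in group 6, so the d-electron count is 6 − 2 = 4. Iodide is a weak-field ligand for a first-row metal, so the complex is high-spin. The t₂g³e_g¹ (high-spin) configuration has an unevenly filled e_g set; the Jahn–Teller theorem predicts a tetragonal distortion (typically axial elongation) to lift the degeneracy.
[Cr(ox)(acac)₂]−: Ligand charges: each oxalate is −2; each acetylacetonate is −1. With an overall charge of −1 the chromium centre must be in the +3 oxidation state. Chromium is a group-6 element; Cr(III) is therefore d³. The d³ configuration leaves the e_g set evenly filled (or empty) — no strong Jahn–Teller driving force.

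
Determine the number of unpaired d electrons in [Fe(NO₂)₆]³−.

1

Summing ligand charges against the −3 overall charge gives an oxidation state of +3 for iron.
Fe sits in group 8, so the d-electron count is 8 − 3 = 5.
The spin state decides the count: Nitro (N-bound nitrite) is a strong-field ligand (high in the spectrochemical series) for a first-row metal, so the complex is low-spin.
An octahedral low-spin d⁵ ion is t₂g⁵e_g⁰, giving 1 unpaired electron.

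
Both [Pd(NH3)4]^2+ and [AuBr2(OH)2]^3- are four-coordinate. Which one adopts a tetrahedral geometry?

For [Pd(NH3)4]^2+: Ammonia is neutral; balancing the +2 overall charge requires Pd(II). Pd sits in group 10, so the d-electron count is 10 − 2 = 8. A 4d d⁸ ion has a large crystal-field splitting; square planar leaves the high-energy d_{x²−y²} orbital empty and maximises CFSE. → square planar.
For [AuBr2(OH)2]^3-: Summing ligand charges against the −3 overall charge gives an oxidation state of +1 for gold. Gold is a group-11 element; Au(I) is therefore d¹⁰. A d¹⁰ ion has no crystal-field stabilisation preference between square planar and tetrahedral, so four ligands adopt the sterically favoured tetrahedral geometry. → tetrahedral.

[AuBr2(OH)2]^3-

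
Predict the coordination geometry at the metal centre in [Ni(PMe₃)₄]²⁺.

square planar

Ligand charges: trimethylphosphine is neutral. With an overall charge of +2 the nickel centre must be in the +2 oxidation state.
Ni sits in group 10, so the d-electron count is 10 − 2 = 8.
With 4 monodentate ligands the coordination number is 4.
Trimethylphosphine is a strong-field ligand (high in the spectrochemical series).
A 3d d⁸ ion with strong-field ligands gains enough CFSE to favour square planar over tetrahedral.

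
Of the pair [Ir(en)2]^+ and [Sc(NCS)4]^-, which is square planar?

[Ir(en)2]^+

For [Ir(en)2]^+: Summing ligand charges against the +1 overall charge gives an oxidation state of +1 for iridium. Iridium is a group-9 element; Ir(I) is therefore d⁸. A 5d d⁸ ion has a large crystal-field splitting; square planar leaves the high-energy d_{x²−y²} orbital empty and maximises CFSE. → square planar.
For [Sc(NCS)4]^-: Each isothiocyanate is −1; balancing the −1 overall charge requires Sc(III). Group 3 minus oxidation state 3 gives a d⁰ configuration. A d⁰ ion has no crystal-field stabilisation preference between square planar and tetrahedral, so four ligands adopt the sterically favoured tetrahedral geometry. → tetrahedral.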